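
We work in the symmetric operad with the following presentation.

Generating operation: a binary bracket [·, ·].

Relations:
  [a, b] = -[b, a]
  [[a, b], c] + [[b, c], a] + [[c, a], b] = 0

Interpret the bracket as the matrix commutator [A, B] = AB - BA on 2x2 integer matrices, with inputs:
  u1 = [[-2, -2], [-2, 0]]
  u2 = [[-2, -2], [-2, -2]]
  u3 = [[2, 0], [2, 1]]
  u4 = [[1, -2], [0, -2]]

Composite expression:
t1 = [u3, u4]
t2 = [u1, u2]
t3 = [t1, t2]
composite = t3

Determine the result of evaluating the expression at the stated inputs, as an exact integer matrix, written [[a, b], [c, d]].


[u3, u4] = [[4, -2], [6, -4]]
[u1, u2] = [[0, 4], [-4, 0]]
[[u3, u4], [u1, u2]] = [[-16, 32], [32, 16]]

[[-16, 32], [32, 16]]


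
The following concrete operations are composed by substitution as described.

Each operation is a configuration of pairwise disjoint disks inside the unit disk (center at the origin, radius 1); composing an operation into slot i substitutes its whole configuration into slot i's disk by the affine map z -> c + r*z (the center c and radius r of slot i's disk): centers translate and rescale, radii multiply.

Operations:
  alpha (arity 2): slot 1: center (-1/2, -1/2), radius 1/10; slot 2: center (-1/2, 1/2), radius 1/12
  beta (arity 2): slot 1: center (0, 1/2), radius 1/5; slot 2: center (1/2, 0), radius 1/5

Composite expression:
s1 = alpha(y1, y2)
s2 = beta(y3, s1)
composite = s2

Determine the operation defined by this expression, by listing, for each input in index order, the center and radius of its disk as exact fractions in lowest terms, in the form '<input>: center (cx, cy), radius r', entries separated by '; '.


y1: center (2/5, -1/10), radius 1/50; y2: center (2/5, 1/10), radius 1/60; y3: center (0, 1/2), radius 1/5

Follow each y-input down from beta: c' goes to c + r*c', radius to r*r'.
y3 passes through 1 substitution, ending at center (0, 1/2), radius 1/5
y1 passes through 2 substitutions, ending at center (2/5, -1/10), radius 1/50
y2 passes through 2 substitutions, ending at center (2/5, 1/10), radius 1/60


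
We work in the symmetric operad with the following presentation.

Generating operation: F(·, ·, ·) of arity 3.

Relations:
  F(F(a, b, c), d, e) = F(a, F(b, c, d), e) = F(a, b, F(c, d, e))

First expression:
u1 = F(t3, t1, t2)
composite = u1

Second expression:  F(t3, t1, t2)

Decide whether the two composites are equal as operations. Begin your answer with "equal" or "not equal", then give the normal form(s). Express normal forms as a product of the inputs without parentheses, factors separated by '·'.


equal; both compose to t3 · t1 · t2

Reducing the first expression gives t3 · t1 · t2
Reducing the second expression gives t3 · t1 · t2
The forms coincide; equal.


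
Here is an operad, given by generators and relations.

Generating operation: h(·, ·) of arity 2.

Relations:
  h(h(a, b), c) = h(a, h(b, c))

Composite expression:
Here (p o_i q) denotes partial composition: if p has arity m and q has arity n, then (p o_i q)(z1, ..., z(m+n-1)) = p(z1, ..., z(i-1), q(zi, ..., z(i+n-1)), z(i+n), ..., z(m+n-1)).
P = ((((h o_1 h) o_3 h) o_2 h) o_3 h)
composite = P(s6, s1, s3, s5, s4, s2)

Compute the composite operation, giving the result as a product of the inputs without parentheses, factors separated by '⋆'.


s6 ⋆ s1 ⋆ s3 ⋆ s5 ⋆ s4 ⋆ s2

Under associativity of h, the answer is the s's in reading order.
h(s3, s5) collapses to s3 ⋆ s5
h(s1, h(s3, s5)) collapses to s1 ⋆ s3 ⋆ s5
h(s6, h(s1, h(s3, s5))) collapses to s6 ⋆ s1 ⋆ s3 ⋆ s5
h(s4, s2) collapses to s4 ⋆ s2
h(h(s6, h(s1, h(s3, s5))), h(s4, s2)) collapses to s6 ⋆ s1 ⋆ s3 ⋆ s5 ⋆ s4 ⋆ s2


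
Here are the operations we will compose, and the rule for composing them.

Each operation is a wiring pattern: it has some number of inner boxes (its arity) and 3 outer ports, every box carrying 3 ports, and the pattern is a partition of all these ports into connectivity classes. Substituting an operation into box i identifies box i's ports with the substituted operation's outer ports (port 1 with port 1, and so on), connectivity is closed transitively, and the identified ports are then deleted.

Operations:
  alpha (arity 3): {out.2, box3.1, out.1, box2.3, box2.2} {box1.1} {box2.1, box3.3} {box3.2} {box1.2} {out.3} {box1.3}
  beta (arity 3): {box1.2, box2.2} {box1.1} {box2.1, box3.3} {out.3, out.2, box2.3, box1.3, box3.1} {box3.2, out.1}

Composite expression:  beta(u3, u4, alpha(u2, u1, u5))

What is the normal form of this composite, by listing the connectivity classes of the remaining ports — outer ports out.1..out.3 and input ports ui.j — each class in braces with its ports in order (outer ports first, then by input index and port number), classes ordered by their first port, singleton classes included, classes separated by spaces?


{out.1, out.2, out.3, u1.2, u1.3, u3.3, u4.3, u5.1} {u1.1, u5.3} {u2.1} {u2.2} {u2.3} {u3.1} {u3.2, u4.2} {u4.1} {u5.2}

Two ports join when wires chain via beta-identified ports.
composing alpha on (u2, u1, u5), with out.j its own outer ports: {out.1, out.2, u1.2, u1.3, u5.1} {out.3} {u1.1, u5.3} {u2.1} {u2.2} {u2.3} {u5.2}
composing beta on (u3, u4, u2, u1, u5), with out.j its own outer ports: {out.1, out.2, out.3, u1.2, u1.3, u3.3, u4.3, u5.1} {u1.1, u5.3} {u2.1} {u2.2} {u2.3} {u3.1} {u3.2, u4.2} {u4.1} {u5.2}


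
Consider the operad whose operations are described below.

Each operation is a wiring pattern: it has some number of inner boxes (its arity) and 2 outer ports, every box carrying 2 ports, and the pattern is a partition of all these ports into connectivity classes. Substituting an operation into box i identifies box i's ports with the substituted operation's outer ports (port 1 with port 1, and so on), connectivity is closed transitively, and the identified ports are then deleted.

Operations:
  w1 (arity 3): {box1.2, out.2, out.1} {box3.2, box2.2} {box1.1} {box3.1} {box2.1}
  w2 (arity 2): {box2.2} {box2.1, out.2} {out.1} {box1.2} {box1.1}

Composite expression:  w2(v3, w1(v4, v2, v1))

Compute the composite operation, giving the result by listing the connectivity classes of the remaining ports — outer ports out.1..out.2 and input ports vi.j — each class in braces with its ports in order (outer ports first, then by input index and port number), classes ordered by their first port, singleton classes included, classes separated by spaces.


{out.1} {out.2, v4.2} {v1.1} {v1.2, v2.2} {v2.1} {v3.1} {v3.2} {v4.1}

After gluing at w2, chains via deleted ports link the v-ports.
through w1, on inputs (v4, v2, v1): {out.1, out.2, v4.2} {v1.1} {v1.2, v2.2} {v2.1} {v4.1} (out.j = stage outer ports)
through w2, on inputs (v3, v4, v2, v1): {out.1} {out.2, v4.2} {v1.1} {v1.2, v2.2} {v2.1} {v3.1} {v3.2} {v4.1} (out.j = stage outer ports)


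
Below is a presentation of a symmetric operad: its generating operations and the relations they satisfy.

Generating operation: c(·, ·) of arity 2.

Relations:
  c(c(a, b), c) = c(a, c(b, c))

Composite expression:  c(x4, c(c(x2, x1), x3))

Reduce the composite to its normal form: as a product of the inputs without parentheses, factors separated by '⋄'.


x4 ⋄ x2 ⋄ x1 ⋄ x3

All parenthesizations of c agree; list the x-inputs left to right.
c(x2, x1) flattens to x2 ⋄ x1
c(c(x2, x1), x3) flattens to x2 ⋄ x1 ⋄ x3
c(x4, c(c(x2, x1), x3)) flattens to x4 ⋄ x2 ⋄ x1 ⋄ x3


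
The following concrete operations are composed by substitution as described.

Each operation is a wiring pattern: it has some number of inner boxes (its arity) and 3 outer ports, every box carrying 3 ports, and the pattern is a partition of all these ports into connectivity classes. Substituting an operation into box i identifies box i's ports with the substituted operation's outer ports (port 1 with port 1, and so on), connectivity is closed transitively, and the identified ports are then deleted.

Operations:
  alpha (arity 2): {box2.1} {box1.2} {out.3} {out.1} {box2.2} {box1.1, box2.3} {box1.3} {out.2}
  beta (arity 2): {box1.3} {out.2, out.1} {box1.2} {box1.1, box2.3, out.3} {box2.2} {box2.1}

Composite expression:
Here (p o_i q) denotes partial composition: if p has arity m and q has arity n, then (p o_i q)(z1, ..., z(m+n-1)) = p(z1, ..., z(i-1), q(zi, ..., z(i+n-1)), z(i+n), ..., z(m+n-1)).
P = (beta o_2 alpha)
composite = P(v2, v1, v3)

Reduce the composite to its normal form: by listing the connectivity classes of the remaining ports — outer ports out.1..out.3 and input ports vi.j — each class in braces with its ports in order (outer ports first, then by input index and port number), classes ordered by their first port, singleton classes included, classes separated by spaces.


{out.1, out.2} {out.3, v2.1} {v1.1, v3.3} {v1.2} {v1.3} {v2.2} {v2.3} {v3.1} {v3.2}

Reachability decides: close wires over beta-identified ports.
composing alpha on (v1, v3), with out.j its own outer ports: {out.1} {out.2} {out.3} {v1.1, v3.3} {v1.2} {v1.3} {v3.1} {v3.2}
composing beta on (v2, v1, v3), with out.j its own outer ports: {out.1, out.2} {out.3, v2.1} {v1.1, v3.3} {v1.2} {v1.3} {v2.2} {v2.3} {v3.1} {v3.2}


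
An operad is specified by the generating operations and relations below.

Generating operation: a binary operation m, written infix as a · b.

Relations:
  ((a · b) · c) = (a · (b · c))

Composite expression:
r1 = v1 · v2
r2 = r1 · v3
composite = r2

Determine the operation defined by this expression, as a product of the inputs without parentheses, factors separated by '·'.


v1 · v2 · v3

Every regrouping of m is equal, so read the v-inputs in written order.
(v1 · v2) collapses to v1 · v2
((v1 · v2) · v3) collapses to v1 · v2 · v3


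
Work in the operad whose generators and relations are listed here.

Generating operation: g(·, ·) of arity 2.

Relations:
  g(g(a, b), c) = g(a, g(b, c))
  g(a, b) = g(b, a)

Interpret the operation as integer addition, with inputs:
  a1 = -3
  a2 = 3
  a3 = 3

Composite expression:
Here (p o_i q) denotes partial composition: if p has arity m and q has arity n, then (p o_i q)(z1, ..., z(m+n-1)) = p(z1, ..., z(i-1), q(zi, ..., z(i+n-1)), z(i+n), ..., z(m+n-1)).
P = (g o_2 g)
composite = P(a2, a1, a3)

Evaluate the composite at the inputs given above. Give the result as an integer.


g(a1, a3) = 0
g(a2, g(a1, a3)) = 3

3


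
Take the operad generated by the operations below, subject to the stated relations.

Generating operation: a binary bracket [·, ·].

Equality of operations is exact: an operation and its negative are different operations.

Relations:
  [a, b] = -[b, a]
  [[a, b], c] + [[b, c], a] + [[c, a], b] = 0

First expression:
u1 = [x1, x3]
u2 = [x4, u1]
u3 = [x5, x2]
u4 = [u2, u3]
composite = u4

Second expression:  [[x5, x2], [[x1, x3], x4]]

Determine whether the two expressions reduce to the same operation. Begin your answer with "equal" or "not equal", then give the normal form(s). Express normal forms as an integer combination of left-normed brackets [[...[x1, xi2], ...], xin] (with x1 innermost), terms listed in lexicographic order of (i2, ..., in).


equal: each reduces to [[[[x1, x3], x4], x2], x5] - [[[[x1, x3], x4], x5], x2]

The first expression reduces to [[[[x1, x3], x4], x2], x5] - [[[[x1, x3], x4], x5], x2]
The second expression reduces to [[[[x1, x3], x4], x2], x5] - [[[[x1, x3], x4], x5], x2]
The normal forms match — equal.


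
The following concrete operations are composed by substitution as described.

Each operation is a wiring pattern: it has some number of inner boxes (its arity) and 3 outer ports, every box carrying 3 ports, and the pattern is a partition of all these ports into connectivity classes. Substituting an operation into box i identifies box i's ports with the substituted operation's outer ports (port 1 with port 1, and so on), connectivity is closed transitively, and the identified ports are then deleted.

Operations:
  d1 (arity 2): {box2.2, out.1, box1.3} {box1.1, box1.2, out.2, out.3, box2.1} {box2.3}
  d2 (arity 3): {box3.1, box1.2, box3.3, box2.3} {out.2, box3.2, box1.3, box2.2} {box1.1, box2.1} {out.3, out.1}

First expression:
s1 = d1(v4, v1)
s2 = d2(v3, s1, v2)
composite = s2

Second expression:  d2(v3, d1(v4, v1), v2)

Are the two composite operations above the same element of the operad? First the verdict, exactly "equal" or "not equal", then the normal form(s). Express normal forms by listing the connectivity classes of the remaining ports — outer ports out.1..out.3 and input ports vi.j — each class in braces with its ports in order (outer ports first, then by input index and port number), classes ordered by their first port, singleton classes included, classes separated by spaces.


equal; both compose to {out.1, out.3} {out.2, v1.1, v2.1, v2.2, v2.3, v3.2, v3.3, v4.1, v4.2} {v1.2, v3.1, v4.3} {v1.3}

In normal form, the first expression is {out.1, out.3} {out.2, v1.1, v2.1, v2.2, v2.3, v3.2, v3.3, v4.1, v4.2} {v1.2, v3.1, v4.3} {v1.3}
In normal form, the second expression is {out.1, out.3} {out.2, v1.1, v2.1, v2.2, v2.3, v3.2, v3.3, v4.1, v4.2} {v1.2, v3.1, v4.3} {v1.3}
Identical normal forms: equal.


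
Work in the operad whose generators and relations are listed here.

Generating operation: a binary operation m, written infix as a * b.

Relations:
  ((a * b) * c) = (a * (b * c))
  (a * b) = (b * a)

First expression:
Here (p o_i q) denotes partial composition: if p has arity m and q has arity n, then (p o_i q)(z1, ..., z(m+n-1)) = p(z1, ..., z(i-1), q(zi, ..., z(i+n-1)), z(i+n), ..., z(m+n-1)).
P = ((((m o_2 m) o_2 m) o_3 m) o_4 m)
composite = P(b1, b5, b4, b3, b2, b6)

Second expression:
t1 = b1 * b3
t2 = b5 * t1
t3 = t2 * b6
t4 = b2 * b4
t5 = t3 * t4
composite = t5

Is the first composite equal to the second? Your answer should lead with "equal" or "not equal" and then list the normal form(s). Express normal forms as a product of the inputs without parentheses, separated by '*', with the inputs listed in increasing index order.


In normal form, the first expression is b1 * b2 * b3 * b4 * b5 * b6
In normal form, the second expression is b1 * b2 * b3 * b4 * b5 * b6
The forms coincide; equal.

equal; the common form is b1 * b2 * b3 * b4 * b5 * b6


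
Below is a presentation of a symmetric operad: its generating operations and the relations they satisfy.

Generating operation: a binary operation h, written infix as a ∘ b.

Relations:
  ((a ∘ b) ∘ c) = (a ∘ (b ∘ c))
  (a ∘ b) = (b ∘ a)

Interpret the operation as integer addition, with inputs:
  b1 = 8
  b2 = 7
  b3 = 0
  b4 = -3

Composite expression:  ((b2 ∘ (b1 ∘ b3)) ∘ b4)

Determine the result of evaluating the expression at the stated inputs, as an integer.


12

(b1 ∘ b3) = 8
(b2 ∘ (b1 ∘ b3)) = 15
((b2 ∘ (b1 ∘ b3)) ∘ b4) = 12


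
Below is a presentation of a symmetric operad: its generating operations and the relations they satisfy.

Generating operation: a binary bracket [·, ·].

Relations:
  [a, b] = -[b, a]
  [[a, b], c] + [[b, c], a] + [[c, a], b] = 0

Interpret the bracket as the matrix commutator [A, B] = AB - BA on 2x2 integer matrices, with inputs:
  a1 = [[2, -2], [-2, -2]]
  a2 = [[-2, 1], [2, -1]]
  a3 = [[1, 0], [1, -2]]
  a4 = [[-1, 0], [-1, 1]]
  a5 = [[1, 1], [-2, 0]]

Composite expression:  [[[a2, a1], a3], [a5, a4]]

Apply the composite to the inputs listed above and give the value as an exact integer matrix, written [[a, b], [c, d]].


[a2, a1] = [[2, -2], [6, -2]]
[[a2, a1], a3] = [[-2, 6], [14, 2]]
[a5, a4] = [[-1, 2], [5, 1]]
[[[a2, a1], a3], [a5, a4]] = [[2, 4], [-8, -2]]

[[2, 4], [-8, -2]]


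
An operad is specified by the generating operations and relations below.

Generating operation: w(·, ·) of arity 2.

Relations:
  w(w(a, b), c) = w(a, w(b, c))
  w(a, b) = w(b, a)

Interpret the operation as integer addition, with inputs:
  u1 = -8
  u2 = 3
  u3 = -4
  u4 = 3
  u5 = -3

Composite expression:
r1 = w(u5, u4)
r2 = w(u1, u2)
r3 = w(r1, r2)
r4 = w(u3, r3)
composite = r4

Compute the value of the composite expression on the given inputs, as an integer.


-9

w(u5, u4) = 0
w(u1, u2) = -5
w(w(u5, u4), w(u1, u2)) = -5
w(u3, w(w(u5, u4), w(u1, u2))) = -9


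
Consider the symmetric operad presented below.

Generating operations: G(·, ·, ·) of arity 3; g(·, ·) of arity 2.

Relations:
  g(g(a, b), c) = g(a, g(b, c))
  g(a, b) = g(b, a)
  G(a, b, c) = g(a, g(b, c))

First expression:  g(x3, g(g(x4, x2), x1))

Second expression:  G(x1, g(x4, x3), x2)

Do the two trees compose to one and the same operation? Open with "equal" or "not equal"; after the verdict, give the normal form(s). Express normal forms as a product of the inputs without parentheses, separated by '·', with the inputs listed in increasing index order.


equal: each reduces to x1 · x2 · x3 · x4

The first expression reduces to x1 · x2 · x3 · x4
The second expression reduces to x1 · x2 · x3 · x4
Both agree, so they are equal.


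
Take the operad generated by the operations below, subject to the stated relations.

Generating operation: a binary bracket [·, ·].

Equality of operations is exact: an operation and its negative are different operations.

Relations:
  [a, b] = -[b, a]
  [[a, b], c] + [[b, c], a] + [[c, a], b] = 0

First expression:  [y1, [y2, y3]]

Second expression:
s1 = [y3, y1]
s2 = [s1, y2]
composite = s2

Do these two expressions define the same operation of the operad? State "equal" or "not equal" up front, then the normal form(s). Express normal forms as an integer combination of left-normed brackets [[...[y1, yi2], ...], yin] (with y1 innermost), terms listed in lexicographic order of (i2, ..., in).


Reducing the first expression gives [[y1, y2], y3] - [[y1, y3], y2]
Reducing the second expression gives -[[y1, y3], y2]
The forms do not match — not equal.

not equal; first: [[y1, y2], y3] - [[y1, y3], y2]; second: -[[y1, y3], y2]


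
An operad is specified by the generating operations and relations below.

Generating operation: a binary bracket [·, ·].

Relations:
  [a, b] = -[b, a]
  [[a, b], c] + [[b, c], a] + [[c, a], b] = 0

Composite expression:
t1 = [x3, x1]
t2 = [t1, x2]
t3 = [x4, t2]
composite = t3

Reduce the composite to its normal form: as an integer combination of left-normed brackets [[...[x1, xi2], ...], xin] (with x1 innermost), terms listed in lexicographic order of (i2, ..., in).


[[[x1, x3], x2], x4]

Expand each bracket as ab - ba; the x1-initial words give the coefficients.
Composite bracket: [x4, [[x3, x1], x2]]
Expanding via [a, b] = ab - ba: 8 signed words (2^3 = 8).
Words beginning with x1 determine it all:
  x1x3x2x4 (sign +1) contributes +[[[x1, x3], x2], x4]


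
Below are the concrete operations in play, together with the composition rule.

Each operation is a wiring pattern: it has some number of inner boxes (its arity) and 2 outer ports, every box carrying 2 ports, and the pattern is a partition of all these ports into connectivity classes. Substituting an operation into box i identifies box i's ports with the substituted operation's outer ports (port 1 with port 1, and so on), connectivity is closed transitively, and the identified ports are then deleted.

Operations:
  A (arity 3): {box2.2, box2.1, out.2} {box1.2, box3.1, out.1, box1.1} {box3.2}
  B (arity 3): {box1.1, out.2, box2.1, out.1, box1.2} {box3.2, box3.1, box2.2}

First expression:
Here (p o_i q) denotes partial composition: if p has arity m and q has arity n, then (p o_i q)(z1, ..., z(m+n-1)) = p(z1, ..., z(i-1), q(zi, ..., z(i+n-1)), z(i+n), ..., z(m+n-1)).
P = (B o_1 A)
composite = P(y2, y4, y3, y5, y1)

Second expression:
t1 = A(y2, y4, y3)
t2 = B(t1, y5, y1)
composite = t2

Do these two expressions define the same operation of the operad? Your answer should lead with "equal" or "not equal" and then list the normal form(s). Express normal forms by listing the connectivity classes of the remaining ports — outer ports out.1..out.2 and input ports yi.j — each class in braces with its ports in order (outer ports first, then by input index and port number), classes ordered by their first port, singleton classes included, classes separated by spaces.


Reducing the first expression gives {out.1, out.2, y2.1, y2.2, y3.1, y4.1, y4.2, y5.1} {y1.1, y1.2, y5.2} {y3.2}
Reducing the second expression gives {out.1, out.2, y2.1, y2.2, y3.1, y4.1, y4.2, y5.1} {y1.1, y1.2, y5.2} {y3.2}
Same normal form: equal.

equal — both sides give {out.1, out.2, y2.1, y2.2, y3.1, y4.1, y4.2, y5.1} {y1.1, y1.2, y5.2} {y3.2}


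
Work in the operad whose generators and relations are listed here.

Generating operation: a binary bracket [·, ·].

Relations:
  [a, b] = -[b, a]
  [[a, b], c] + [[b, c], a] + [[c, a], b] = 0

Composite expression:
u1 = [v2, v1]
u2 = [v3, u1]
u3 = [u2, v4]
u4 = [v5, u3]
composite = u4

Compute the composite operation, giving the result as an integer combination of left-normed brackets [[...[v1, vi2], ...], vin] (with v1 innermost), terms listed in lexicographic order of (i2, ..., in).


Antisymmetry and Jacobi reduce to v1-anchored left-normed brackets.
Composite bracket: [v5, [[v3, [v2, v1]], v4]]
Applying ab - ba throughout gives 16 signed words (2^4 = 16).
Words beginning with v1 determine it all:
  sign of v1v2v3v4v5 is -1, so it contributes -[[[[v1, v2], v3], v4], v5]

-[[[[v1, v2], v3], v4], v5]


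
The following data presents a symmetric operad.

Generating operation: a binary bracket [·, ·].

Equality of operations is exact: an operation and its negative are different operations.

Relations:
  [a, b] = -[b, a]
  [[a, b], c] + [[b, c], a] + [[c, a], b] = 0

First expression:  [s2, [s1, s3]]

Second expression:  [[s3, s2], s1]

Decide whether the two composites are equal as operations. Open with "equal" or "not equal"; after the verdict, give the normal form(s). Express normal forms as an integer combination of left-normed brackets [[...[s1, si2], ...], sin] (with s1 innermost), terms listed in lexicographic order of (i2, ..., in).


not equal; the first gives -[[s1, s3], s2] and the second [[s1, s2], s3] - [[s1, s3], s2]

Reducing the first expression gives -[[s1, s3], s2]
Reducing the second expression gives [[s1, s2], s3] - [[s1, s3], s2]
The normal forms differ: not equal.


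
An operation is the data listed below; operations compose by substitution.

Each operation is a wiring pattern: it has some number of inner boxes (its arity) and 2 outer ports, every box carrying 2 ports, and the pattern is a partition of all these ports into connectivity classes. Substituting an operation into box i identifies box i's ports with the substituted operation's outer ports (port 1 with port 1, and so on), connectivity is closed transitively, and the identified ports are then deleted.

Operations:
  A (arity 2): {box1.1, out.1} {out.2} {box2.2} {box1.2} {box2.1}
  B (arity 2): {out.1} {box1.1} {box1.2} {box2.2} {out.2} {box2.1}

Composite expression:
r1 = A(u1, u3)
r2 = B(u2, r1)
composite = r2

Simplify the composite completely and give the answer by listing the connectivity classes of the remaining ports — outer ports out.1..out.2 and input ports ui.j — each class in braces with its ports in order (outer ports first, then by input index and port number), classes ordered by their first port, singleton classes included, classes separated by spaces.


Connectivity passes through glued B-boundaries; trace each wire chain.
stage A: inputs (u1, u3), connectivity {out.1, u1.1} {out.2} {u1.2} {u3.1} {u3.2}, out.j its boundary
stage B: inputs (u2, u1, u3), connectivity {out.1} {out.2} {u1.1} {u1.2} {u2.1} {u2.2} {u3.1} {u3.2}, out.j its boundary

{out.1} {out.2} {u1.1} {u1.2} {u2.1} {u2.2} {u3.1} {u3.2}


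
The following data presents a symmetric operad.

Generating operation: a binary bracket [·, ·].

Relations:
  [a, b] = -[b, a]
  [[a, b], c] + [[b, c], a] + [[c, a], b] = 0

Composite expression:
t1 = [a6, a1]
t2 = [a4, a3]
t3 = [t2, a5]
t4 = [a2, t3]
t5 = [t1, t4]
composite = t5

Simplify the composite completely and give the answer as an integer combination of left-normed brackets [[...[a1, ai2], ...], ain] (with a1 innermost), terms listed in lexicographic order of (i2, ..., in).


[[[[[a1, a6], a2], a3], a4], a5] - [[[[[a1, a6], a2], a4], a3], a5] - [[[[[a1, a6], a2], a5], a3], a4] + [[[[[a1, a6], a2], a5], a4], a3] - [[[[[a1, a6], a3], a4], a5], a2] + [[[[[a1, a6], a4], a3], a5], a2] + [[[[[a1, a6], a5], a3], a4], a2] - [[[[[a1, a6], a5], a4], a3], a2]


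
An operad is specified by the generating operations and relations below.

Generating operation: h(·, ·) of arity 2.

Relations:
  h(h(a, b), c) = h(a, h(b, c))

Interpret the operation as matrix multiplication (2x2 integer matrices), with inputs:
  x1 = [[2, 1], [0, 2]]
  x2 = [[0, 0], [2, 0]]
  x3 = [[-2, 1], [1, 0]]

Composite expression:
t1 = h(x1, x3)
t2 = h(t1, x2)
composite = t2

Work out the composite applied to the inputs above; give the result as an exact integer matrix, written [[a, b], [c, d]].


[[4, 0], [0, 0]]

h(x1, x3) = [[-3, 2], [2, 0]]
h(h(x1, x3), x2) = [[4, 0], [0, 0]]


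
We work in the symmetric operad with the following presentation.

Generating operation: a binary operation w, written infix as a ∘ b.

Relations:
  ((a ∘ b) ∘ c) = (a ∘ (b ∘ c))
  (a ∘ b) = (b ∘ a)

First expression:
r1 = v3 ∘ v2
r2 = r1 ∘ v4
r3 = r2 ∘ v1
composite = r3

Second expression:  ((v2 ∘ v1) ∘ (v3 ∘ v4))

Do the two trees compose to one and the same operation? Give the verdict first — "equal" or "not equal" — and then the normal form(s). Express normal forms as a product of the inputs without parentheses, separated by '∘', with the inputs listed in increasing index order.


equal; both compose to v1 ∘ v2 ∘ v3 ∘ v4

In normal form, the first expression is v1 ∘ v2 ∘ v3 ∘ v4
In normal form, the second expression is v1 ∘ v2 ∘ v3 ∘ v4
The normal forms match — equal.


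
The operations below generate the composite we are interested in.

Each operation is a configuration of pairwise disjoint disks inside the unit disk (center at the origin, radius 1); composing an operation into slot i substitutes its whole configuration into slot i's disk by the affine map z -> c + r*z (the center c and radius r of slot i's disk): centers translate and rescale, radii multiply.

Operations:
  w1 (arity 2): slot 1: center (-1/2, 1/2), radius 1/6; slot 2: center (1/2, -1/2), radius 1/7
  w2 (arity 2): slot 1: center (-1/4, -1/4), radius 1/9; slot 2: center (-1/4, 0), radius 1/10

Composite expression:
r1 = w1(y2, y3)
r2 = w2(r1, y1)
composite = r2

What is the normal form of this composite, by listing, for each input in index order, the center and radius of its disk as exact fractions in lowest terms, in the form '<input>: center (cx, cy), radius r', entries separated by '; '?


y1: center (-1/4, 0), radius 1/10; y2: center (-11/36, -7/36), radius 1/54; y3: center (-7/36, -11/36), radius 1/63

Nesting under w2 composes maps z -> c + r*z down each y-path.
input y2: composing its 2 substitution steps yields center (-11/36, -7/36), radius 1/54
input y3: composing its 2 substitution steps yields center (-7/36, -11/36), radius 1/63
input y1: composing its 1 substitution step yields center (-1/4, 0), radius 1/10


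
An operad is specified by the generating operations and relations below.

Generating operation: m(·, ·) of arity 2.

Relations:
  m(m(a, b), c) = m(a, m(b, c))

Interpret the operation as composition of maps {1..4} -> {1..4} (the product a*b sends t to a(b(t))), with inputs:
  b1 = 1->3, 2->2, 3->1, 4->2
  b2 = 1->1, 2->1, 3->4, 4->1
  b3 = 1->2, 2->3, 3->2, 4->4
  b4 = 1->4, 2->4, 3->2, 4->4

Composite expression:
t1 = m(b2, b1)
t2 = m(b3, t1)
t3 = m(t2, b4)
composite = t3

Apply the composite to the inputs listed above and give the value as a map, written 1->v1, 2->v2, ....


1->2, 2->2, 3->2, 4->2


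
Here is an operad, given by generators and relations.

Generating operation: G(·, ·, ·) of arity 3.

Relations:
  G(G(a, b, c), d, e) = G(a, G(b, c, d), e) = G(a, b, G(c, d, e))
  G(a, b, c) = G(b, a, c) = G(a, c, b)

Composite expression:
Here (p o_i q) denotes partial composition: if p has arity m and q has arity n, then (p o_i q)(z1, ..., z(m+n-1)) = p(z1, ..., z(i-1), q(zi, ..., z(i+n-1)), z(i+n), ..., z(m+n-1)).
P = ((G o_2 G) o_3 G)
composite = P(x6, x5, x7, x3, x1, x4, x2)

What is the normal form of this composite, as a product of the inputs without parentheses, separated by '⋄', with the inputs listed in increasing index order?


Shape and order are irrelevant to G; the x-input set decides.
G(x7, x3, x1) reduces to x7 ⋄ x3 ⋄ x1
G(x5, G(x7, x3, x1), x4) reduces to x5 ⋄ x7 ⋄ x3 ⋄ x1 ⋄ x4
G(x6, G(x5, G(x7, x3, x1), x4), x2) reduces to x6 ⋄ x5 ⋄ x7 ⋄ x3 ⋄ x1 ⋄ x4 ⋄ x2
the factors in increasing index order: x1 ⋄ x2 ⋄ x3 ⋄ x4 ⋄ x5 ⋄ x6 ⋄ x7

x1 ⋄ x2 ⋄ x3 ⋄ x4 ⋄ x5 ⋄ x6 ⋄ x7


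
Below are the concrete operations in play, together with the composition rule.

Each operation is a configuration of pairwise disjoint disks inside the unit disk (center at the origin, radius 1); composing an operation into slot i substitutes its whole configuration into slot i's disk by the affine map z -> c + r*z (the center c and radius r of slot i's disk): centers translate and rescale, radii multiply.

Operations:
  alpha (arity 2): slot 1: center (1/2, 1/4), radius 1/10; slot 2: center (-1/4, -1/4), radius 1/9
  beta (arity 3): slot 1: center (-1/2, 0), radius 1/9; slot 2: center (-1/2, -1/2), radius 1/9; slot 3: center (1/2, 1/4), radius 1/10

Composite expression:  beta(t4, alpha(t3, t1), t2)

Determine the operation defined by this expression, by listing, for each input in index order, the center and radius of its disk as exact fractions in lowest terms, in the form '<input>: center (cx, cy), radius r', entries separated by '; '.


t1: center (-19/36, -19/36), radius 1/81; t2: center (1/2, 1/4), radius 1/10; t3: center (-4/9, -17/36), radius 1/90; t4: center (-1/2, 0), radius 1/9


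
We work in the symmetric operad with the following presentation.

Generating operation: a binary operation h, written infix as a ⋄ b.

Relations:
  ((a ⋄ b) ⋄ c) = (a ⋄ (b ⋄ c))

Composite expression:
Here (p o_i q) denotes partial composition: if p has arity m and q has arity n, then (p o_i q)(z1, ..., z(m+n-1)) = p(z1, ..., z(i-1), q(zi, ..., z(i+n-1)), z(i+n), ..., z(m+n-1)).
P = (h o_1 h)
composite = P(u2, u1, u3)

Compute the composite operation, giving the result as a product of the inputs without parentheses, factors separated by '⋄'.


The h-tree's shape is irrelevant; the u-reading-order decides.
(u2 ⋄ u1) linearizes to u2 ⋄ u1
((u2 ⋄ u1) ⋄ u3) linearizes to u2 ⋄ u1 ⋄ u3

u2 ⋄ u1 ⋄ u3


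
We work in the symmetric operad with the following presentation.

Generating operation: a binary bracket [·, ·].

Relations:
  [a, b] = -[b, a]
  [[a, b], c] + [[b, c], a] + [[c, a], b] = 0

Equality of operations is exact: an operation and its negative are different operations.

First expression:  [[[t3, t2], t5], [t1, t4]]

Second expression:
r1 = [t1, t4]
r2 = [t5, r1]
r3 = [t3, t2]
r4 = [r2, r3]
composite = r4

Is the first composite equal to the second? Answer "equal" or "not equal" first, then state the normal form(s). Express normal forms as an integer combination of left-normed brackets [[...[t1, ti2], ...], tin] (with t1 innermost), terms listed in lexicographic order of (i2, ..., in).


not equal: they reduce to [[[[t1, t4], t2], t3], t5] - [[[[t1, t4], t3], t2], t5] - [[[[t1, t4], t5], t2], t3] + [[[[t1, t4], t5], t3], t2] and [[[[t1, t4], t5], t2], t3] - [[[[t1, t4], t5], t3], t2]

Normal form of the first expression: [[[[t1, t4], t2], t3], t5] - [[[[t1, t4], t3], t2], t5] - [[[[t1, t4], t5], t2], t3] + [[[[t1, t4], t5], t3], t2]
Normal form of the second expression: [[[[t1, t4], t5], t2], t3] - [[[[t1, t4], t5], t3], t2]
They disagree, so not equal.


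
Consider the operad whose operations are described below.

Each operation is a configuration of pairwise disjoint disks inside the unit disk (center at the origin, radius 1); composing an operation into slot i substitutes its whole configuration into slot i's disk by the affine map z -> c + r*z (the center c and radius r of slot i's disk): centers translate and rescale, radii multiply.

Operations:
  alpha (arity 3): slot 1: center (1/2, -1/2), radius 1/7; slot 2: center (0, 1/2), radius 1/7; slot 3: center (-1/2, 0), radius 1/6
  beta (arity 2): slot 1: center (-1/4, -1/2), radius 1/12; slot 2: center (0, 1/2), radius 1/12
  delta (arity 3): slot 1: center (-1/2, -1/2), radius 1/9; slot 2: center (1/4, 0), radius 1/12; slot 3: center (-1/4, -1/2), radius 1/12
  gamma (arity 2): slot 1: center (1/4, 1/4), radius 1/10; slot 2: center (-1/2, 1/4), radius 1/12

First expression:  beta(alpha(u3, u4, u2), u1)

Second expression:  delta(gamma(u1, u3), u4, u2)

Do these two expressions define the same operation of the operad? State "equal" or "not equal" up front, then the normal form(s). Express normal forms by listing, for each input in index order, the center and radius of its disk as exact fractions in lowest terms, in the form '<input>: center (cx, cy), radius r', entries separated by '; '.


not equal: they reduce to u1: center (0, 1/2), radius 1/12; u2: center (-7/24, -1/2), radius 1/72; u3: center (-5/24, -13/24), radius 1/84; u4: center (-1/4, -11/24), radius 1/84 and u1: center (-17/36, -17/36), radius 1/90; u2: center (-1/4, -1/2), radius 1/12; u3: center (-5/9, -17/36), radius 1/108; u4: center (1/4, 0), radius 1/12

The first expression reduces to u1: center (0, 1/2), radius 1/12; u2: center (-7/24, -1/2), radius 1/72; u3: center (-5/24, -13/24), radius 1/84; u4: center (-1/4, -11/24), radius 1/84
The second expression reduces to u1: center (-17/36, -17/36), radius 1/90; u2: center (-1/4, -1/2), radius 1/12; u3: center (-5/9, -17/36), radius 1/108; u4: center (1/4, 0), radius 1/12
Different reductions; not equal.


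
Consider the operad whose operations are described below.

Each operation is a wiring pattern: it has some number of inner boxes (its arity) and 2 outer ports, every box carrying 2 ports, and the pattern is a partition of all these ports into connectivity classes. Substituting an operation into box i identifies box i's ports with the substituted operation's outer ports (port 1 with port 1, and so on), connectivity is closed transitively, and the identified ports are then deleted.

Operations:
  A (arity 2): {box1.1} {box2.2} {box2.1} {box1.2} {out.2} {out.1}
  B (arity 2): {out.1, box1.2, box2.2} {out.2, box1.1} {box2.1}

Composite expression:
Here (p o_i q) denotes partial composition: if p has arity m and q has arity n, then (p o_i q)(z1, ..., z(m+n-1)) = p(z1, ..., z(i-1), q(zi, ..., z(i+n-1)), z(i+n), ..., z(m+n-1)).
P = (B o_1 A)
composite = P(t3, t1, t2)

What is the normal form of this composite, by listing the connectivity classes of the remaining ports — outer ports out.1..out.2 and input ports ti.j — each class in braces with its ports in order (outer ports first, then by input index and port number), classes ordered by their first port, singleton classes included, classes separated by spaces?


Two ports join when wires chain via B-identified ports.
A over (t3, t1) gives {out.1} {out.2} {t1.1} {t1.2} {t3.1} {t3.2}, out.j being that stage's outer ports
B over (t3, t1, t2) gives {out.1, t2.2} {out.2} {t1.1} {t1.2} {t2.1} {t3.1} {t3.2}, out.j being that stage's outer ports

{out.1, t2.2} {out.2} {t1.1} {t1.2} {t2.1} {t3.1} {t3.2}


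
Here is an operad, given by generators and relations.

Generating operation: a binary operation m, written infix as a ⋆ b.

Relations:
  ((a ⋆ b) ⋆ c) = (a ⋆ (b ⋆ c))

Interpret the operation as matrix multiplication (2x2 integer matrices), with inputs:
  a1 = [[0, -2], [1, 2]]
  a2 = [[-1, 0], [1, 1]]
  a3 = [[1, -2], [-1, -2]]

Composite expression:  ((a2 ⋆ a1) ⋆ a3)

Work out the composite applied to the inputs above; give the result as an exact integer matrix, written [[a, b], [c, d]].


[[-2, -4], [1, -2]]

(a2 ⋆ a1) = [[0, 2], [1, 0]]
((a2 ⋆ a1) ⋆ a3) = [[-2, -4], [1, -2]]


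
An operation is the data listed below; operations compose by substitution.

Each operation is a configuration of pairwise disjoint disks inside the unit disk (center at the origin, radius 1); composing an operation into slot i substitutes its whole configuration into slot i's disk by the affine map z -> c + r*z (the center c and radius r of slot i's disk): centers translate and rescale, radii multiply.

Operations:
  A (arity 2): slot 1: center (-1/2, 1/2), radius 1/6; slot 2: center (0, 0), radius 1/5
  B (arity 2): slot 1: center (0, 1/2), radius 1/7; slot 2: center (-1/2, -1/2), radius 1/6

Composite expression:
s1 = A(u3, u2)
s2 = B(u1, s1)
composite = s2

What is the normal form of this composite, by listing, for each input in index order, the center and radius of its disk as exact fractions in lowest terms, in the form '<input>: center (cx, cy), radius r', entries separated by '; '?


Nesting under B composes maps z -> c + r*z down each u-path.
input u1: composing its 1 substitution step yields center (0, 1/2), radius 1/7
input u3: composing its 2 substitution steps yields center (-7/12, -5/12), radius 1/36
input u2: composing its 2 substitution steps yields center (-1/2, -1/2), radius 1/30

u1: center (0, 1/2), radius 1/7; u2: center (-1/2, -1/2), radius 1/30; u3: center (-7/12, -5/12), radius 1/36


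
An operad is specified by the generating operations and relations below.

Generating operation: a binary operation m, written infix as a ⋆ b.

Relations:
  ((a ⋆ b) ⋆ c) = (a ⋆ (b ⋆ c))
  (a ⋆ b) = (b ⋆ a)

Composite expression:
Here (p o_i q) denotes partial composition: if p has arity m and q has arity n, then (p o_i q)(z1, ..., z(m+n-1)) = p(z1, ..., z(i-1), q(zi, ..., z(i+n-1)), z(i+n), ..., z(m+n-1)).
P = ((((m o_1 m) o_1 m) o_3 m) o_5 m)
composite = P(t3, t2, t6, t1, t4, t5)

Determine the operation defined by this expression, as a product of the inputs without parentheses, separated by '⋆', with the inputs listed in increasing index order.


t1 ⋆ t2 ⋆ t3 ⋆ t4 ⋆ t5 ⋆ t6


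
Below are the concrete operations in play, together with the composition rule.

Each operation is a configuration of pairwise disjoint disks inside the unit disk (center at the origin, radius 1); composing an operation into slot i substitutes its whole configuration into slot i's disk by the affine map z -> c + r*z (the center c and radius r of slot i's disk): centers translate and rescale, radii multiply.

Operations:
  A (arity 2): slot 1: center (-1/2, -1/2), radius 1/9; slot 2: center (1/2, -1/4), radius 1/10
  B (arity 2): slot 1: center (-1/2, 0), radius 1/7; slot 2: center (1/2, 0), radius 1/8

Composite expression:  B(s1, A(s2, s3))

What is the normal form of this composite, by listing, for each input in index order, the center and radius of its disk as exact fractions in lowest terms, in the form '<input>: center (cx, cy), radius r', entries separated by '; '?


s1: center (-1/2, 0), radius 1/7; s2: center (7/16, -1/16), radius 1/72; s3: center (9/16, -1/32), radius 1/80

Nesting under B composes maps z -> c + r*z down each s-path.
s1 passes through 1 substitution, ending at center (-1/2, 0), radius 1/7
s2 passes through 2 substitutions, ending at center (7/16, -1/16), radius 1/72
s3 passes through 2 substitutions, ending at center (9/16, -1/32), radius 1/80


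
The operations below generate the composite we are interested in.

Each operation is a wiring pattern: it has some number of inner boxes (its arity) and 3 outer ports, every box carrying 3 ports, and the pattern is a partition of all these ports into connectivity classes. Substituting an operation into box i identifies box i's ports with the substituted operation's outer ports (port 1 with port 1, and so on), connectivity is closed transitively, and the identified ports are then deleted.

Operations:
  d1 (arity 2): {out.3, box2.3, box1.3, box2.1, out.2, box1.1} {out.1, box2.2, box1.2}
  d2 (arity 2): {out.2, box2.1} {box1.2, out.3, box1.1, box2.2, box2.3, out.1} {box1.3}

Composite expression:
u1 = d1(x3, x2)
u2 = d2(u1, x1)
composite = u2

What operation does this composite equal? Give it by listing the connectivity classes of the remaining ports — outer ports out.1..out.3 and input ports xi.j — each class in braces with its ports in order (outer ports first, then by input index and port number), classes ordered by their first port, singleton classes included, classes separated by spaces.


After gluing at d2, chains via deleted ports link the x-ports.
through d1, on inputs (x3, x2): {out.1, x2.2, x3.2} {out.2, out.3, x2.1, x2.3, x3.1, x3.3} (out.j = stage outer ports)
through d2, on inputs (x3, x2, x1): {out.1, out.3, x1.2, x1.3, x2.1, x2.2, x2.3, x3.1, x3.2, x3.3} {out.2, x1.1} (out.j = stage outer ports)

{out.1, out.3, x1.2, x1.3, x2.1, x2.2, x2.3, x3.1, x3.2, x3.3} {out.2, x1.1}
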